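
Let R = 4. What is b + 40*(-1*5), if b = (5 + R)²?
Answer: -119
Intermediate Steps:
b = 81 (b = (5 + 4)² = 9² = 81)
b + 40*(-1*5) = 81 + 40*(-1*5) = 81 + 40*(-5) = 81 - 200 = -119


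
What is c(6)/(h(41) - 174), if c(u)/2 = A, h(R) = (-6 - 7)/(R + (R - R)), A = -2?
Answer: 164/7147 ≈ 0.022947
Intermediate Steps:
h(R) = -13/R (h(R) = -13/(R + 0) = -13/R)
c(u) = -4 (c(u) = 2*(-2) = -4)
c(6)/(h(41) - 174) = -4/(-13/41 - 174) = -4/(-7147/41) = -4*(-41/7147) = 164/7147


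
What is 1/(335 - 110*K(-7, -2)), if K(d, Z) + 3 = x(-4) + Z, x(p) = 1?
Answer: 1/775 ≈ 0.0012903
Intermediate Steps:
K(d, Z) = -2 + Z (K(d, Z) = -3 + (1 + Z) = -2 + Z)
1/(335 - 110*K(-7, -2)) = 1/(335 - 110*(-2 - 2)) = 1/(335 - 110*(-4)) = 1/(335 + 440) = 1/775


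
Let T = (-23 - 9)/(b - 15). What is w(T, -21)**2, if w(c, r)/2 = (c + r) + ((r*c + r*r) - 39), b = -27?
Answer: 235991044/441 ≈ 5.3513e+5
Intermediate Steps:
T = 16/21 (T = (-23 - 9)/(-27 - 15) = -32/(-42) = -32*(-1/42) = 16/21 ≈ 0.76190)
w(c, r) = -78 + 2*c + 2*r + 2*r**2 + 2*c*r (w(c, r) = 2*((c + r) + ((r*c + r*r) - 39)) = 2*((c + r) + ((c*r + r**2) - 39)) = 2*((c + r) + ((r**2 + c*r) - 39)) = 2*((c + r) + (-39 + r**2 + c*r)) = 2*(-39 + c + r + r**2 + c*r) = -78 + 2*c + 2*r + 2*r**2 + 2*c*r)
w(T, -21)**2 = (-78 + 2*(16/21) + 2*(-21) + 2*(-21)**2 + 2*(16/21)*(-21))**2 = (-78 + 32/21 - 42 + 2*441 - 32)**2 = (-78 + 32/21 - 42 + 882 - 32)**2 = (15362/21)**2 = 235991044/441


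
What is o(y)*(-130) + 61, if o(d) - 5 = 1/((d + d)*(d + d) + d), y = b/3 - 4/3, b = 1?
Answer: -1897/3 ≈ -632.33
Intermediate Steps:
y = -1 (y = 1/3 - 4/3 = -1)
o(d) = 5 + 1/(d + 4*d**2) (o(d) = 5 + 1/((d + d)*(d + d) + d) = 5 + 1/((2*d)*(2*d) + d) = 5 + 1/(4*d**2 + d) = 5 + 1/(d + 4*d**2))
o(y)*(-130) + 61 = ((1 + 5*(-1) + 20*(-1)**2)/((-1)*(1 + 4*(-1))))*(-130) + 61 = -(1 - 5 + 20*1)/(1 - 4)*(-130) + 61 = -1*(1 - 5 + 20)/(-3)*(-130) + 61 = -1*(-1/3)*16*(-130) + 61 = (16/3)*(-130) + 61 = -2080/3 + 61 = -1897/3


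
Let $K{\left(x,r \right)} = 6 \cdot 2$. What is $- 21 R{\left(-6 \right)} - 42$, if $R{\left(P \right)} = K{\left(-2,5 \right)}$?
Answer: $-294$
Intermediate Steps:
$K{\left(x,r \right)} = 12$
$R{\left(P \right)} = 12$
$- 21 R{\left(-6 \right)} - 42 = \left(-21\right) 12 - 42 = -252 - 42 = -294$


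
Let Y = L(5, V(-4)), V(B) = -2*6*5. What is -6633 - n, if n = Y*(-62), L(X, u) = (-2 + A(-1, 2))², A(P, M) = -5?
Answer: -3595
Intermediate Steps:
V(B) = -60 (V(B) = -12*5 = -60)
L(X, u) = 49 (L(X, u) = (-2 - 5)² = (-7)² = 49)
Y = 49
n = -3038 (n = 49*(-62) = -3038)
-6633 - n = -6633 - 1*(-3038) = -6633 + 3038 = -3595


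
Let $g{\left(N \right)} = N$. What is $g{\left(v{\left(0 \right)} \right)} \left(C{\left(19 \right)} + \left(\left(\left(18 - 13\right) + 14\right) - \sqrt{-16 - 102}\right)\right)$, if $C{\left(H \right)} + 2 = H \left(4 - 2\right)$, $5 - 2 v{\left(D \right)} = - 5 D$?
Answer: $\frac{275}{2} - \frac{5 i \sqrt{118}}{2} \approx 137.5 - 27.157 i$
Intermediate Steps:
$v{\left(D \right)} = \frac{5}{2} + \frac{5 D}{2}$ ($v{\left(D \right)} = \frac{5}{2} - \frac{\left(-5\right) D}{2} = \frac{5}{2} + \frac{5 D}{2}$)
$C{\left(H \right)} = -2 + 2 H$ ($C{\left(H \right)} = -2 + H \left(4 - 2\right) = -2 + H 2 = -2 + 2 H$)
$g{\left(v{\left(0 \right)} \right)} \left(C{\left(19 \right)} + \left(\left(\left(18 - 13\right) + 14\right) - \sqrt{-16 - 102}\right)\right) = \left(\frac{5}{2} + \frac{5}{2} \cdot 0\right) \left(\left(-2 + 2 \cdot 19\right) + \left(\left(\left(18 - 13\right) + 14\right) - \sqrt{-16 - 102}\right)\right) = \left(\frac{5}{2} + 0\right) \left(\left(-2 + 38\right) + \left(\left(5 + 14\right) - \sqrt{-118}\right)\right) = \frac{5 \left(36 + \left(19 - i \sqrt{118}\right)\right)}{2} = \frac{5 \left(55 - i \sqrt{118}\right)}{2} = \frac{275}{2} - \frac{5 i \sqrt{118}}{2}$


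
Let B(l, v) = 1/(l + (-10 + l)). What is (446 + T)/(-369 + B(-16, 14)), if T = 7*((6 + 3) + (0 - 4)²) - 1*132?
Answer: -20538/15499 ≈ -1.3251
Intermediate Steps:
T = 43 (T = 7*(9 + (-4)²) - 132 = 7*(9 + 16) - 132 = 7*25 - 132 = 175 - 132 = 43)
B(l, v) = 1/(-10 + 2*l)
(446 + T)/(-369 + B(-16, 14)) = (446 + 43)/(-369 + 1/(2*(-5 - 16))) = 489/(-369 + (½)/(-21)) = 489/(-369 + (½)*(-1/21)) = 489/(-369 - 1/42) = 489/(-15499/42) = 489*(-42/15499) = -20538/15499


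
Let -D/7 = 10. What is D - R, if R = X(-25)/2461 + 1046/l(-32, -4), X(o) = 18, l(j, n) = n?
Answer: 942527/4922 ≈ 191.49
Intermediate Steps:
D = -70 (D = -7*10 = -70)
R = -1287067/4922 (R = 18/2461 + 1046/(-4) = 18*(1/2461) + 1046*(-1/4) = 18/2461 - 523/2 = -1287067/4922 ≈ -261.49)
D - R = -70 - 1*(-1287067/4922) = -70 + 1287067/4922 = 942527/4922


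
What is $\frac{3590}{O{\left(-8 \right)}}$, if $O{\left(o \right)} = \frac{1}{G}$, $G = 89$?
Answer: $319510$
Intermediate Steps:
$O{\left(o \right)} = \frac{1}{89}$
$\frac{3590}{O{\left(-8 \right)}} = 3590 \frac{1}{\frac{1}{89}} = 3590 \cdot 89 = 319510$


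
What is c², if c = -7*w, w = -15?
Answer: 11025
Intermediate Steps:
c = 105 (c = -7*(-15) = 105)
c² = 105² = 11025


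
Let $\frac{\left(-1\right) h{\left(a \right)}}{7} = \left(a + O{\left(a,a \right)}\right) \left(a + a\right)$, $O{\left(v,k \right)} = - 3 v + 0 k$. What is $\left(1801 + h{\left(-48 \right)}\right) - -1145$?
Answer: $67458$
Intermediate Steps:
$O{\left(v,k \right)} = - 3 v$ ($O{\left(v,k \right)} = - 3 v + 0 = - 3 v$)
$h{\left(a \right)} = 28 a^{2}$ ($h{\left(a \right)} = - 7 \left(a - 3 a\right) \left(a + a\right) = - 7 - 2 a 2 a = - 7 \left(- 4 a^{2}\right) = 28 a^{2}$)
$\left(1801 + h{\left(-48 \right)}\right) - -1145 = \left(1801 + 28 \left(-48\right)^{2}\right) - -1145 = \left(1801 + 28 \cdot 2304\right) + \left(1493 - 348\right) = \left(1801 + 64512\right) + 1145 = 66313 + 1145 = 67458$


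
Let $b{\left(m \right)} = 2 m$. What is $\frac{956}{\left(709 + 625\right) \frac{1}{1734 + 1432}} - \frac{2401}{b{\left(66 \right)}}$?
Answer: $\frac{198160469}{88044} \approx 2250.7$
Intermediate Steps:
$\frac{956}{\left(709 + 625\right) \frac{1}{1734 + 1432}} - \frac{2401}{b{\left(66 \right)}} = \frac{956}{\left(709 + 625\right) \frac{1}{1734 + 1432}} - \frac{2401}{2 \cdot 66} = \frac{956}{1334 \cdot \frac{1}{3166}} - \frac{2401}{132} = \frac{956}{\frac{667}{1583}} - \frac{2401}{132} = 956 \cdot \frac{1583}{667} - \frac{2401}{132} = \frac{1513348}{667} - \frac{2401}{132} = \frac{198160469}{88044}$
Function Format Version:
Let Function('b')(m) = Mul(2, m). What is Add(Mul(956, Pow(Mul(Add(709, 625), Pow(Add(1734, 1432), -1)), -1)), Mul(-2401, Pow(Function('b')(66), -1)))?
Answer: Rational(198160469, 88044) ≈ 2250.7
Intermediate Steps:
Add(Mul(956, Pow(Mul(Add(709, 625), Pow(Add(1734, 1432), -1)), -1)), Mul(-2401, Pow(Function('b')(66), -1))) = Add(Mul(956, Pow(Mul(Add(709, 625), Pow(Add(1734, 1432), -1)), -1)), Mul(-2401, Pow(Mul(2, 66), -1))) = Add(Mul(956, Pow(Mul(1334, Pow(3166, -1)), -1)), Mul(-2401, Pow(132, -1))) = Add(Mul(956, Pow(Mul(1334, Rational(1, 3166)), -1)), Mul(-2401, Rational(1, 132))) = Add(Mul(956, Pow(Rational(667, 1583), -1)), Rational(-2401, 132)) = Add(Mul(956, Rational(1583, 667)), Rational(-2401, 132)) = Add(Rational(1513348, 667), Rational(-2401, 132)) = Rational(198160469, 88044)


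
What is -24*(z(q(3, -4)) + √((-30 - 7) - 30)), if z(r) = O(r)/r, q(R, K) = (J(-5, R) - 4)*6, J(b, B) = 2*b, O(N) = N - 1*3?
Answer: -174/7 - 24*I*√67 ≈ -24.857 - 196.45*I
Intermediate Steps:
O(N) = -3 + N (O(N) = N - 3 = -3 + N)
q(R, K) = -84 (q(R, K) = (2*(-5) - 4)*6 = (-10 - 4)*6 = -14*6 = -84)
z(r) = (-3 + r)/r
-24*(z(q(3, -4)) + √((-30 - 7) - 30)) = -24*((-3 - 84)/(-84) + √((-30 - 7) - 30)) = -24*(-1/84*(-87) + √(-37 - 30)) = -24*(29/28 + √(-67)) = -24*(29/28 + I*√67) = -174/7 - 24*I*√67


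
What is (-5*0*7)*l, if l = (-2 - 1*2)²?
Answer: 0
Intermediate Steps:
l = 16 (l = (-2 - 2)² = (-4)² = 16)
(-5*0*7)*l = (-5*0*7)*16 = (0*7)*16 = 0*16 = 0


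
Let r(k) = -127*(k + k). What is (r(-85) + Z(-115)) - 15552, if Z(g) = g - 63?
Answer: 5860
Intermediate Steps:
Z(g) = -63 + g
r(k) = -254*k
(r(-85) + Z(-115)) - 15552 = (-254*(-85) + (-63 - 115)) - 15552 = (21590 - 178) - 15552 = 21412 - 15552 = 5860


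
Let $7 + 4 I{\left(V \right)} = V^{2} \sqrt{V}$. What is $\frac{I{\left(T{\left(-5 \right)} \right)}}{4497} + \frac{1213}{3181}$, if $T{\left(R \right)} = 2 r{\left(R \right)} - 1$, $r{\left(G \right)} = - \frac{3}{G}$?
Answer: $\frac{21797177}{57219828} + \frac{\sqrt{5}}{2248500} \approx 0.38094$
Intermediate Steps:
$T{\left(R \right)} = -1 - \frac{6}{R}$ ($T{\left(R \right)} = 2 \left(- \frac{3}{R}\right) - 1 = - \frac{6}{R} - 1 = -1 - \frac{6}{R}$)
$I{\left(V \right)} = - \frac{7}{4} + \frac{V^{\frac{5}{2}}}{4}$ ($I{\left(V \right)} = - \frac{7}{4} + \frac{V^{2} \sqrt{V}}{4} = - \frac{7}{4} + \frac{V^{\frac{5}{2}}}{4}$)
$\frac{I{\left(T{\left(-5 \right)} \right)}}{4497} + \frac{1213}{3181} = \frac{- \frac{7}{4} + \frac{\left(\frac{-6 - -5}{-5}\right)^{\frac{5}{2}}}{4}}{4497} + \frac{1213}{3181} = \left(- \frac{7}{4} + \frac{\left(- \frac{-6 + 5}{5}\right)^{\frac{5}{2}}}{4}\right) \frac{1}{4497} + 1213 \cdot \frac{1}{3181} = \left(- \frac{7}{4} + \frac{\left(\left(- \frac{1}{5}\right) \left(-1\right)\right)^{\frac{5}{2}}}{4}\right) \frac{1}{4497} + \frac{1213}{3181} = \left(- \frac{7}{4} + \frac{1}{4 \cdot 25 \sqrt{5}}\right) \frac{1}{4497} + \frac{1213}{3181} = \left(- \frac{7}{4} + \frac{\frac{1}{125} \sqrt{5}}{4}\right) \frac{1}{4497} + \frac{1213}{3181} = \left(- \frac{7}{4} + \frac{\sqrt{5}}{500}\right) \frac{1}{4497} + \frac{1213}{3181} = \left(- \frac{7}{17988} + \frac{\sqrt{5}}{2248500}\right) + \frac{1213}{3181} = \frac{21797177}{57219828} + \frac{\sqrt{5}}{2248500}$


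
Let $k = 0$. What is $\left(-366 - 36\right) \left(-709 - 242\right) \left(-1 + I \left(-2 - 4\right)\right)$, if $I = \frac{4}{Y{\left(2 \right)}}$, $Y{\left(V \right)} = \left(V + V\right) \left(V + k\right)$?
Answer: $-1529208$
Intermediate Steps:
$Y{\left(V \right)} = 2 V^{2}$ ($Y{\left(V \right)} = \left(V + V\right) \left(V + 0\right) = 2 V V = 2 V^{2}$)
$I = \frac{1}{2}$ ($I = \frac{4}{2 \cdot 2^{2}} = \frac{4}{2 \cdot 4} = \frac{4}{8} = 4 \cdot \frac{1}{8} = \frac{1}{2} \approx 0.5$)
$\left(-366 - 36\right) \left(-709 - 242\right) \left(-1 + I \left(-2 - 4\right)\right) = \left(-366 - 36\right) \left(-709 - 242\right) \left(-1 + \frac{-2 - 4}{2}\right) = \left(-402\right) \left(-951\right) \left(-1 + \frac{1}{2} \left(-6\right)\right) = 382302 \left(-1 - 3\right) = 382302 \left(-4\right) = -1529208$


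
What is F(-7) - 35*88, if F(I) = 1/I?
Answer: -21561/7 ≈ -3080.1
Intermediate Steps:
F(-7) - 35*88 = 1/(-7) - 35*88 = -1/7 - 3080 = -21561/7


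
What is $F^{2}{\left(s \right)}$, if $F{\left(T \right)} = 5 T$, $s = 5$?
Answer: $625$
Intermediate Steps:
$F^{2}{\left(s \right)} = \left(5 \cdot 5\right)^{2} = 25^{2} = 625$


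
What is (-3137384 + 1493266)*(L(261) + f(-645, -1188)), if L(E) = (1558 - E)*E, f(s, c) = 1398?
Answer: -558860369970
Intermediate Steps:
L(E) = E*(1558 - E)
(-3137384 + 1493266)*(L(261) + f(-645, -1188)) = (-3137384 + 1493266)*(261*(1558 - 1*261) + 1398) = -1644118*(261*(1558 - 261) + 1398) = -1644118*(261*1297 + 1398) = -1644118*(338517 + 1398) = -1644118*339915 = -558860369970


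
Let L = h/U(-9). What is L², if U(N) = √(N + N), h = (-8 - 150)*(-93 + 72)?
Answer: -611618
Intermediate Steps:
h = 3318 (h = -158*(-21) = 3318)
U(N) = √2*√N (U(N) = √(2*N) = √2*√N)
L = -553*I*√2 (L = 3318/((√2*√(-9))) = 3318/((√2*(3*I))) = 3318/((3*I*√2)) = 3318*(-I*√2/6) = -553*I*√2 ≈ -782.06*I)
L² = (-553*I*√2)² = -611618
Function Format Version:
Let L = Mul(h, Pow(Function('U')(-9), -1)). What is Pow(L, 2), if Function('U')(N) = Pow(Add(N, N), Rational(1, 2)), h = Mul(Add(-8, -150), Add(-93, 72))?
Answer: -611618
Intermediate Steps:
h = 3318 (h = Mul(-158, -21) = 3318)
Function('U')(N) = Mul(Pow(2, Rational(1, 2)), Pow(N, Rational(1, 2))) (Function('U')(N) = Pow(Mul(2, N), Rational(1, 2)) = Mul(Pow(2, Rational(1, 2)), Pow(N, Rational(1, 2))))
L = Mul(-553, I, Pow(2, Rational(1, 2))) (L = Mul(3318, Pow(Mul(Pow(2, Rational(1, 2)), Pow(-9, Rational(1, 2))), -1)) = Mul(3318, Pow(Mul(Pow(2, Rational(1, 2)), Mul(3, I)), -1)) = Mul(3318, Pow(Mul(3, I, Pow(2, Rational(1, 2))), -1)) = Mul(3318, Mul(Rational(-1, 6), I, Pow(2, Rational(1, 2)))) = Mul(-553, I, Pow(2, Rational(1, 2))) ≈ Mul(-782.06, I))
Pow(L, 2) = Pow(Mul(-553, I, Pow(2, Rational(1, 2))), 2) = -611618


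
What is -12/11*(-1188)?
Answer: 1296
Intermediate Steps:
-12/11*(-1188) = 1296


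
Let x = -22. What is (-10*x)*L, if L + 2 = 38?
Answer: 7920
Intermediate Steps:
L = 36 (L = -2 + 38 = 36)
(-10*x)*L = -10*(-22)*36 = 220*36 = 7920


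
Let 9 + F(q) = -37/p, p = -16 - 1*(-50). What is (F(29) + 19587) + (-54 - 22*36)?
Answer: 636851/34 ≈ 18731.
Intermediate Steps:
p = 34 (p = -16 + 50 = 34)
F(q) = -343/34 (F(q) = -9 - 37/34 = -343/34)
(F(29) + 19587) + (-54 - 22*36) = (-343/34 + 19587) + (-54 - 22*36) = 665615/34 + (-54 - 792) = 665615/34 - 846 = 636851/34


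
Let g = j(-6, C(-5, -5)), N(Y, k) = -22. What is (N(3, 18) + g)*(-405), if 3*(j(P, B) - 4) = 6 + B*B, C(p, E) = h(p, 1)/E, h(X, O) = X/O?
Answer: 6345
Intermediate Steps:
C(p, E) = p/E (C(p, E) = (p/1)/E = (p*1)/E = p/E)
j(P, B) = 6 + B²/3 (j(P, B) = 4 + (6 + B*B)/3 = 4 + (6 + B²)/3 = 4 + (2 + B²/3) = 6 + B²/3)
g = 19/3 (g = 6 + (-5/(-5))²/3 = 6 + (-5*(-⅕))²/3 = 6 + (⅓)*1² = 6 + (⅓)*1 = 6 + ⅓ = 19/3 ≈ 6.3333)
(N(3, 18) + g)*(-405) = (-22 + 19/3)*(-405) = -47/3*(-405) = 6345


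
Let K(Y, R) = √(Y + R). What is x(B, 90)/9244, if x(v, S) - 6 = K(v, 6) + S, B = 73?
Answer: 24/2311 + √79/9244 ≈ 0.011347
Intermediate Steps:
K(Y, R) = √(R + Y)
x(v, S) = 6 + S + √(6 + v) (x(v, S) = 6 + (√(6 + v) + S) = 6 + (S + √(6 + v)) = 6 + S + √(6 + v))
x(B, 90)/9244 = (6 + 90 + √(6 + 73))/9244 = (6 + 90 + √79)*(1/9244) = (96 + √79)*(1/9244) = 24/2311 + √79/9244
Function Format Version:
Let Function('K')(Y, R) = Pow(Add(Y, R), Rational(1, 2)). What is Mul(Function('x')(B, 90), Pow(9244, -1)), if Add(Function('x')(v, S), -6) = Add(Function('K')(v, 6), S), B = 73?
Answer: Add(Rational(24, 2311), Mul(Rational(1, 9244), Pow(79, Rational(1, 2)))) ≈ 0.011347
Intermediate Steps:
Function('K')(Y, R) = Pow(Add(R, Y), Rational(1, 2))
Function('x')(v, S) = Add(6, S, Pow(Add(6, v), Rational(1, 2))) (Function('x')(v, S) = Add(6, Add(Pow(Add(6, v), Rational(1, 2)), S)) = Add(6, Add(S, Pow(Add(6, v), Rational(1, 2)))) = Add(6, S, Pow(Add(6, v), Rational(1, 2))))
Mul(Function('x')(B, 90), Pow(9244, -1)) = Mul(Add(6, 90, Pow(Add(6, 73), Rational(1, 2))), Pow(9244, -1)) = Mul(Add(6, 90, Pow(79, Rational(1, 2))), Rational(1, 9244)) = Mul(Add(96, Pow(79, Rational(1, 2))), Rational(1, 9244)) = Add(Rational(24, 2311), Mul(Rational(1, 9244), Pow(79, Rational(1, 2))))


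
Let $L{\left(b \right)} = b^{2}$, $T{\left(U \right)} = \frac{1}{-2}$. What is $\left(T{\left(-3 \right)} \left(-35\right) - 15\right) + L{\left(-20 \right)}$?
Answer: $\frac{805}{2} \approx 402.5$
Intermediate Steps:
$T{\left(U \right)} = - \frac{1}{2}$
$\left(T{\left(-3 \right)} \left(-35\right) - 15\right) + L{\left(-20 \right)} = \left(\left(- \frac{1}{2}\right) \left(-35\right) - 15\right) + \left(-20\right)^{2} = \left(\frac{35}{2} - 15\right) + 400 = \frac{5}{2} + 400 = \frac{805}{2}$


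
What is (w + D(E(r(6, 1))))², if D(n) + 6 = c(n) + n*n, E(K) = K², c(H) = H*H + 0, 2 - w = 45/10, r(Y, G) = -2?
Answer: 2209/4 ≈ 552.25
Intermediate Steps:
w = -5/2 (w = 2 - 45/10 = 2 - 1*9/2 = 2 - 9/2 = -5/2 ≈ -2.5000)
c(H) = H² (c(H) = H² + 0 = H²)
D(n) = -6 + 2*n² (D(n) = -6 + (n² + n*n) = -6 + (n² + n²) = -6 + 2*n²)
(w + D(E(r(6, 1))))² = (-5/2 + (-6 + 2*((-2)²)²))² = (-5/2 + (-6 + 2*4²))² = (-5/2 + (-6 + 2*16))² = (-5/2 + (-6 + 32))² = (-5/2 + 26)² = (47/2)² = 2209/4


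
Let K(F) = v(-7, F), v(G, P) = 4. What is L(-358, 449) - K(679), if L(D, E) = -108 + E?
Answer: 337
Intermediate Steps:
K(F) = 4
L(-358, 449) - K(679) = (-108 + 449) - 1*4 = 341 - 4 = 337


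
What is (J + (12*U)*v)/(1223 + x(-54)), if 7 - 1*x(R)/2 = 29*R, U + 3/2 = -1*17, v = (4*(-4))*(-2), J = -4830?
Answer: -702/257 ≈ -2.7315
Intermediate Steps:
v = 32 (v = -16*(-2) = 32)
U = -37/2 (U = -3/2 - 1*17 = -3/2 - 17 = -37/2 ≈ -18.500)
x(R) = 14 - 58*R
(J + (12*U)*v)/(1223 + x(-54)) = (-4830 + (12*(-37/2))*32)/(1223 + (14 - 58*(-54))) = (-4830 - 222*32)/(1223 + (14 + 3132)) = (-4830 - 7104)/(1223 + 3146) = -11934/4369 = -11934*1/4369 = -702/257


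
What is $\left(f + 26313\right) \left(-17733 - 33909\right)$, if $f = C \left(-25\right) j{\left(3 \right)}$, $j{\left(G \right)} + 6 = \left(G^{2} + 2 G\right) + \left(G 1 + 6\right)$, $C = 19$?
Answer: $-917316846$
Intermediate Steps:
$j{\left(G \right)} = G^{2} + 3 G$ ($j{\left(G \right)} = -6 + \left(\left(G^{2} + 2 G\right) + \left(G 1 + 6\right)\right) = -6 + \left(\left(G^{2} + 2 G\right) + \left(G + 6\right)\right) = -6 + \left(\left(G^{2} + 2 G\right) + \left(6 + G\right)\right) = -6 + \left(6 + G^{2} + 3 G\right) = G^{2} + 3 G$)
$f = -8550$ ($f = 19 \left(-25\right) 3 \left(3 + 3\right) = - 475 \cdot 3 \cdot 6 = \left(-475\right) 18 = -8550$)
$\left(f + 26313\right) \left(-17733 - 33909\right) = \left(-8550 + 26313\right) \left(-17733 - 33909\right) = 17763 \left(-51642\right) = -917316846$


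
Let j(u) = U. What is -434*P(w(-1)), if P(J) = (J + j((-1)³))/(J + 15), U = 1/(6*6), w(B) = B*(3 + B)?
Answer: 15407/234 ≈ 65.842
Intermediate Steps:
U = 1/36 ≈ 0.027778
j(u) = 1/36
P(J) = (1/36 + J)/(15 + J) (P(J) = (J + 1/36)/(J + 15) = (1/36 + J)/(15 + J))
-434*P(w(-1)) = -434*(1/36 - (3 - 1))/(15 - (3 - 1)) = -434*(1/36 - 1*2)/(15 - 1*2) = -434*(1/36 - 2)/(15 - 2) = -434*(-71)/(13*36) = -434*(-71/468) = 15407/234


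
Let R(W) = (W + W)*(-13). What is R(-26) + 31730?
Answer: 32406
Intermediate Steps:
R(W) = -26*W (R(W) = (2*W)*(-13) = -26*W)
R(-26) + 31730 = -26*(-26) + 31730 = 676 + 31730 = 32406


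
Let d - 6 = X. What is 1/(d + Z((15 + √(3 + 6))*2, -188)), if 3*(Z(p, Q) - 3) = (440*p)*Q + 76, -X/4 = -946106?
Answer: 3/8375455 ≈ 3.5819e-7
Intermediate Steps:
X = 3784424 (X = -4*(-946106) = 3784424)
d = 3784430 (d = 6 + 3784424 = 3784430)
Z(p, Q) = 85/3 + 440*Q*p/3 (Z(p, Q) = 3 + ((440*p)*Q + 76)/3 = 3 + (440*Q*p + 76)/3 = 3 + (76 + 440*Q*p)/3 = 3 + (76/3 + 440*Q*p/3) = 85/3 + 440*Q*p/3)
1/(d + Z((15 + √(3 + 6))*2, -188)) = 1/(3784430 + (85/3 + (440/3)*(-188)*((15 + √(3 + 6))*2))) = 1/(3784430 + (85/3 + (440/3)*(-188)*((15 + √9)*2))) = 1/(3784430 + (85/3 + (440/3)*(-188)*((15 + 3)*2))) = 1/(3784430 + (85/3 + (440/3)*(-188)*(18*2))) = 1/(3784430 + (85/3 + (440/3)*(-188)*36)) = 1/(3784430 + (85/3 - 992640)) = 1/(3784430 - 2977835/3) = 1/(8375455/3) = 3/8375455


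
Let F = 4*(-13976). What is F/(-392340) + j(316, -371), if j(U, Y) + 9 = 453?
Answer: 43563716/98085 ≈ 444.14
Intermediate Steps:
j(U, Y) = 444 (j(U, Y) = -9 + 453 = 444)
F = -55904
F/(-392340) + j(316, -371) = -55904/(-392340) + 444 = -55904*(-1/392340) + 444 = 13976/98085 + 444 = 43563716/98085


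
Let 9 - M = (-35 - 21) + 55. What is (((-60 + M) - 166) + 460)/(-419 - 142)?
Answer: -244/561 ≈ -0.43494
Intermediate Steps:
M = 10 (M = 9 - ((-35 - 21) + 55) = 9 - (-56 + 55) = 9 - 1*(-1) = 9 + 1 = 10)
(((-60 + M) - 166) + 460)/(-419 - 142) = (((-60 + 10) - 166) + 460)/(-419 - 142) = ((-50 - 166) + 460)/(-561) = (-216 + 460)*(-1/561) = 244*(-1/561) = -244/561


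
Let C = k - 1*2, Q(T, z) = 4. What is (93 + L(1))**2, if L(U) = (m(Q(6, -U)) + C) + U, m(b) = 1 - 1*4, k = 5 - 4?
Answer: 8100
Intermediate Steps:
k = 1
m(b) = -3 (m(b) = 1 - 4 = -3)
C = -1 (C = 1 - 1*2 = 1 - 2 = -1)
L(U) = -4 + U (L(U) = (-3 - 1) + U = -4 + U)
(93 + L(1))**2 = (93 + (-4 + 1))**2 = (93 - 3)**2 = 90**2 = 8100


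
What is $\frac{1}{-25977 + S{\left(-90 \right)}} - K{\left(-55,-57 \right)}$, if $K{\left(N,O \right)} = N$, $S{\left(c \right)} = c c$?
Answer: $\frac{983234}{17877} \approx 55.0$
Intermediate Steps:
$S{\left(c \right)} = c^{2}$
$\frac{1}{-25977 + S{\left(-90 \right)}} - K{\left(-55,-57 \right)} = \frac{1}{-25977 + \left(-90\right)^{2}} - -55 = \frac{1}{-25977 + 8100} + 55 = \frac{1}{-17877} + 55 = - \frac{1}{17877} + 55 = \frac{983234}{17877}$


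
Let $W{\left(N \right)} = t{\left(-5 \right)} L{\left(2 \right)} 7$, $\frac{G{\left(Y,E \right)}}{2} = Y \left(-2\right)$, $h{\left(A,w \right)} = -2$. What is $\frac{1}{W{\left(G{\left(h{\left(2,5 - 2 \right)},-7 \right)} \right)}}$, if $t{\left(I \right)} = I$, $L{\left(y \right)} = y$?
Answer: $- \frac{1}{70} \approx -0.014286$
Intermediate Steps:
$G{\left(Y,E \right)} = - 4 Y$ ($G{\left(Y,E \right)} = 2 Y \left(-2\right) = 2 \left(- 2 Y\right) = - 4 Y$)
$W{\left(N \right)} = -70$ ($W{\left(N \right)} = \left(-5\right) 2 \cdot 7 = \left(-10\right) 7 = -70$)
$\frac{1}{W{\left(G{\left(h{\left(2,5 - 2 \right)},-7 \right)} \right)}} = \frac{1}{-70} = - \frac{1}{70}$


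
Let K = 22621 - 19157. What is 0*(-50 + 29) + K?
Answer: 3464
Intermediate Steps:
K = 3464
0*(-50 + 29) + K = 0*(-50 + 29) + 3464 = 0*(-21) + 3464 = 0 + 3464 = 3464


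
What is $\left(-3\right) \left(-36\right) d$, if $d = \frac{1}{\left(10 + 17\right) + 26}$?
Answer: $\frac{108}{53} \approx 2.0377$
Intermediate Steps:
$d = \frac{1}{53}$ ($d = \frac{1}{27 + 26} = \frac{1}{53} \approx 0.018868$)
$\left(-3\right) \left(-36\right) d = \left(-3\right) \left(-36\right) \frac{1}{53} = 108 \cdot \frac{1}{53} = \frac{108}{53}$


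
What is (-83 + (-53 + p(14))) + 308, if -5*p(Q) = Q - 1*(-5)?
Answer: 841/5 ≈ 168.20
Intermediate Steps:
p(Q) = -1 - Q/5 (p(Q) = -(Q - 1*(-5))/5 = -(Q + 5)/5 = -(5 + Q)/5 = -1 - Q/5)
(-83 + (-53 + p(14))) + 308 = (-83 + (-53 + (-1 - ⅕*14))) + 308 = (-83 + (-53 + (-1 - 14/5))) + 308 = (-83 + (-53 - 19/5)) + 308 = (-83 - 284/5) + 308 = -699/5 + 308 = 841/5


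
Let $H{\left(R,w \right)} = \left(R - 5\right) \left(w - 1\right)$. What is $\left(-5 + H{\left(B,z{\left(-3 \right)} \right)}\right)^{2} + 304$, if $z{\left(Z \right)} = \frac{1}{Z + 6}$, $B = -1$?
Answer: $305$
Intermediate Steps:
$z{\left(Z \right)} = \frac{1}{6 + Z}$
$H{\left(R,w \right)} = \left(-1 + w\right) \left(-5 + R\right)$ ($H{\left(R,w \right)} = \left(-5 + R\right) \left(-1 + w\right) = \left(-1 + w\right) \left(-5 + R\right)$)
$\left(-5 + H{\left(B,z{\left(-3 \right)} \right)}\right)^{2} + 304 = \left(-5 - \left(-6 + \frac{6}{6 - 3}\right)\right)^{2} + 304 = \left(-5 + \left(5 + 1 - \frac{5}{3} - \frac{1}{3}\right)\right)^{2} + 304 = \left(-5 + 4\right)^{2} + 304 = \left(-1\right)^{2} + 304 = 1 + 304 = 305$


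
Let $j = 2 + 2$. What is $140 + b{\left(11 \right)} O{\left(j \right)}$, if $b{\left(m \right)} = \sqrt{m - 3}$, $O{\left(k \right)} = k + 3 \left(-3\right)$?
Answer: $140 - 10 \sqrt{2} \approx 125.86$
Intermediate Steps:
$j = 4$
$O{\left(k \right)} = -9 + k$ ($O{\left(k \right)} = k - 9 = -9 + k$)
$b{\left(m \right)} = \sqrt{-3 + m}$
$140 + b{\left(11 \right)} O{\left(j \right)} = 140 + \sqrt{-3 + 11} \left(-9 + 4\right) = 140 + \sqrt{8} \left(-5\right) = 140 + 2 \sqrt{2} \left(-5\right) = 140 - 10 \sqrt{2}$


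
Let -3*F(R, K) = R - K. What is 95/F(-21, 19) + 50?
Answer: 457/8 ≈ 57.125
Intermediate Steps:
F(R, K) = -R/3 + K/3 (F(R, K) = -(R - K)/3 = -R/3 + K/3)
95/F(-21, 19) + 50 = 95/(-⅓*(-21) + (⅓)*19) + 50 = 95/(7 + 19/3) + 50 = 95/(40/3) + 50 = (3/40)*95 + 50 = 57/8 + 50 = 457/8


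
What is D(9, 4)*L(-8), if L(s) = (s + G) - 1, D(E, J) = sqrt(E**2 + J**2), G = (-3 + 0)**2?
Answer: 0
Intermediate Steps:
G = 9 (G = (-3)**2 = 9)
L(s) = 8 + s (L(s) = (s + 9) - 1 = (9 + s) - 1 = 8 + s)
D(9, 4)*L(-8) = sqrt(9**2 + 4**2)*(8 - 8) = sqrt(81 + 16)*0 = sqrt(97)*0 = 0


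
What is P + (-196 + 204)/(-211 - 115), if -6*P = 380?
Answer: -30982/489 ≈ -63.358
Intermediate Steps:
P = -190/3 (P = -⅙*380 = -190/3 ≈ -63.333)
P + (-196 + 204)/(-211 - 115) = -190/3 + (-196 + 204)/(-211 - 115) = -190/3 + 8/(-326) = -190/3 + 8*(-1/326) = -190/3 - 4/163 = -30982/489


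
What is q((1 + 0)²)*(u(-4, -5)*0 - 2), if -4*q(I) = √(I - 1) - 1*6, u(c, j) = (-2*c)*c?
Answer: -3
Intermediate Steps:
u(c, j) = -2*c²
q(I) = 3/2 - √(-1 + I)/4 (q(I) = -(√(I - 1) - 1*6)/4 = -(√(-1 + I) - 6)/4 = -(-6 + √(-1 + I))/4 = 3/2 - √(-1 + I)/4)
q((1 + 0)²)*(u(-4, -5)*0 - 2) = (3/2 - √(-1 + (1 + 0)²)/4)*(-2*(-4)²*0 - 2) = (3/2 - √(-1 + 1²)/4)*(-2*16*0 - 2) = (3/2 - √(-1 + 1)/4)*(-32*0 - 2) = (3/2 - √0/4)*(0 - 2) = (3/2 - ¼*0)*(-2) = (3/2 + 0)*(-2) = (3/2)*(-2) = -3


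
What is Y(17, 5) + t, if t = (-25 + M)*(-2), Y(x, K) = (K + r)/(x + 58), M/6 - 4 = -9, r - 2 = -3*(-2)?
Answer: 8263/75 ≈ 110.17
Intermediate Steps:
r = 8 (r = 2 - 3*(-2) = 2 + 6 = 8)
M = -30 (M = 24 + 6*(-9) = 24 - 54 = -30)
Y(x, K) = (8 + K)/(58 + x) (Y(x, K) = (K + 8)/(x + 58) = (8 + K)/(58 + x))
t = 110 (t = (-25 - 30)*(-2) = -55*(-2) = 110)
Y(17, 5) + t = (8 + 5)/(58 + 17) + 110 = 13/75 + 110 = 8263/75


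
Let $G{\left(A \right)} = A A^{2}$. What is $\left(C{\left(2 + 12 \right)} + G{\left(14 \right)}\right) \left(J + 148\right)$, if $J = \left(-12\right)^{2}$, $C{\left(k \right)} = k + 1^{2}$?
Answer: $805628$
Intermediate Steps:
$C{\left(k \right)} = 1 + k$ ($C{\left(k \right)} = k + 1 = 1 + k$)
$G{\left(A \right)} = A^{3}$
$J = 144$
$\left(C{\left(2 + 12 \right)} + G{\left(14 \right)}\right) \left(J + 148\right) = \left(\left(1 + \left(2 + 12\right)\right) + 14^{3}\right) \left(144 + 148\right) = \left(\left(1 + 14\right) + 2744\right) 292 = \left(15 + 2744\right) 292 = 2759 \cdot 292 = 805628$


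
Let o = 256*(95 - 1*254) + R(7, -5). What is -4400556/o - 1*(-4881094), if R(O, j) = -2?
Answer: 99347106460/20353 ≈ 4.8812e+6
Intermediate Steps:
o = -40706 (o = 256*(95 - 1*254) - 2 = 256*(95 - 254) - 2 = 256*(-159) - 2 = -40704 - 2 = -40706)
-4400556/o - 1*(-4881094) = -4400556/(-40706) - 1*(-4881094) = -4400556*(-1/40706) + 4881094 = 2200278/20353 + 4881094 = 99347106460/20353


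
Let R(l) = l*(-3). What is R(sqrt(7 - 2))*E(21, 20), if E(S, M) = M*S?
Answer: -1260*sqrt(5) ≈ -2817.4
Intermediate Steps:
R(l) = -3*l
R(sqrt(7 - 2))*E(21, 20) = (-3*sqrt(7 - 2))*(20*21) = -3*sqrt(5)*420 = -1260*sqrt(5)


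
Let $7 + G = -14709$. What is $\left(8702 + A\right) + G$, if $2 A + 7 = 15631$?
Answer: $1798$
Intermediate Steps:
$A = 7812$ ($A = - \frac{7}{2} + \frac{1}{2} \cdot 15631 = - \frac{7}{2} + \frac{15631}{2} = 7812$)
$G = -14716$ ($G = -7 - 14709 = -14716$)
$\left(8702 + A\right) + G = \left(8702 + 7812\right) - 14716 = 16514 - 14716 = 1798$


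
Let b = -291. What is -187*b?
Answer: 54417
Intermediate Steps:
-187*b = -187*(-291) = 54417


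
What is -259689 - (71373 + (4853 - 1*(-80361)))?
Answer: -416276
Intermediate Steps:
-259689 - (71373 + (4853 - 1*(-80361))) = -259689 - (71373 + (4853 + 80361)) = -259689 - (71373 + 85214) = -259689 - 1*156587 = -259689 - 156587 = -416276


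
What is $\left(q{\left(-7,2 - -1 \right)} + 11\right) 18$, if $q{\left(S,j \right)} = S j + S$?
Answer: $-306$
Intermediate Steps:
$q{\left(S,j \right)} = S + S j$
$\left(q{\left(-7,2 - -1 \right)} + 11\right) 18 = \left(- 7 \left(1 + \left(2 - -1\right)\right) + 11\right) 18 = \left(- 7 \left(1 + \left(2 + 1\right)\right) + 11\right) 18 = \left(- 7 \left(1 + 3\right) + 11\right) 18 = \left(\left(-7\right) 4 + 11\right) 18 = \left(-28 + 11\right) 18 = \left(-17\right) 18 = -306$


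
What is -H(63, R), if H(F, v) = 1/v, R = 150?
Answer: -1/150 ≈ -0.0066667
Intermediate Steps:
-H(63, R) = -1/150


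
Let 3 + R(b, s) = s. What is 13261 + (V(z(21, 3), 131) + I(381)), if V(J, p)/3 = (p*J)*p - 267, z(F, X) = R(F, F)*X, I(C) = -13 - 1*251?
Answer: 2792278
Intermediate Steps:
I(C) = -264 (I(C) = -13 - 251 = -264)
R(b, s) = -3 + s
z(F, X) = X*(-3 + F) (z(F, X) = (-3 + F)*X = X*(-3 + F))
V(J, p) = -801 + 3*J*p**2 (V(J, p) = 3*((p*J)*p - 267) = 3*((J*p)*p - 267) = 3*(J*p**2 - 267) = 3*(-267 + J*p**2) = -801 + 3*J*p**2)
13261 + (V(z(21, 3), 131) + I(381)) = 13261 + ((-801 + 3*(3*(-3 + 21))*131**2) - 264) = 13261 + ((-801 + 3*(3*18)*17161) - 264) = 13261 + ((-801 + 3*54*17161) - 264) = 13261 + ((-801 + 2780082) - 264) = 13261 + (2779281 - 264) = 13261 + 2779017 = 2792278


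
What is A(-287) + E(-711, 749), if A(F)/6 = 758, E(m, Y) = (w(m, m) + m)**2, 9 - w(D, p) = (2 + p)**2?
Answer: 253394449237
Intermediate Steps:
w(D, p) = 9 - (2 + p)**2
E(m, Y) = (9 + m - (2 + m)**2)**2 (E(m, Y) = ((9 - (2 + m)**2) + m)**2 = (9 + m - (2 + m)**2)**2)
A(F) = 4548 (A(F) = 6*758 = 4548)
A(-287) + E(-711, 749) = 4548 + (9 - 711 - (2 - 711)**2)**2 = 4548 + (9 - 711 - 1*(-709)**2)**2 = 4548 + (9 - 711 - 1*502681)**2 = 4548 + (9 - 711 - 502681)**2 = 4548 + (-503383)**2 = 4548 + 253394444689 = 253394449237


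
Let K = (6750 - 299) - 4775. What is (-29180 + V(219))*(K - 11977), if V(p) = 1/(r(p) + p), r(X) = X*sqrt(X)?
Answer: 14350442189861/47742 - 10301*sqrt(219)/47742 ≈ 3.0058e+8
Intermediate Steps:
r(X) = X**(3/2)
K = 1676 (K = 6451 - 4775 = 1676)
V(p) = 1/(p + p**(3/2)) (V(p) = 1/(p**(3/2) + p) = 1/(p + p**(3/2)))
(-29180 + V(219))*(K - 11977) = (-29180 + 1/(219 + 219**(3/2)))*(1676 - 11977) = (-29180 + 1/(219 + 219*sqrt(219)))*(-10301) = 300583180 - 10301/(219 + 219*sqrt(219))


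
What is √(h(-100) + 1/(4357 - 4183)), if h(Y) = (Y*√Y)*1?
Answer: √(174 - 30276000*I)/174 ≈ 22.361 - 22.361*I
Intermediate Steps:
h(Y) = Y^(3/2) (h(Y) = Y^(3/2)*1 = Y^(3/2))
√(h(-100) + 1/(4357 - 4183)) = √((-100)^(3/2) + 1/(4357 - 4183)) = √(-1000*I + 1/174) = √(1/174 - 1000*I)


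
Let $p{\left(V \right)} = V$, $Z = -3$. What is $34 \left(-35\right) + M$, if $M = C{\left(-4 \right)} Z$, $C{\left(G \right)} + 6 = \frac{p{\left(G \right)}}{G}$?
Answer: $-1175$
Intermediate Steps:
$C{\left(G \right)} = -5$ ($C{\left(G \right)} = -6 + \frac{G}{G} = -6 + 1 = -5$)
$M = 15$ ($M = \left(-5\right) \left(-3\right) = 15$)
$34 \left(-35\right) + M = 34 \left(-35\right) + 15 = -1190 + 15 = -1175$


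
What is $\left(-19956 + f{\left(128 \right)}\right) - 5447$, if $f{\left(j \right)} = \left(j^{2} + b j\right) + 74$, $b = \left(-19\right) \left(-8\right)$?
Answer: $10511$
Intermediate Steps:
$b = 152$
$f{\left(j \right)} = 74 + j^{2} + 152 j$ ($f{\left(j \right)} = \left(j^{2} + 152 j\right) + 74 = 74 + j^{2} + 152 j$)
$\left(-19956 + f{\left(128 \right)}\right) - 5447 = \left(-19956 + \left(74 + 128^{2} + 152 \cdot 128\right)\right) - 5447 = \left(-19956 + \left(74 + 16384 + 19456\right)\right) - 5447 = \left(-19956 + 35914\right) - 5447 = 15958 - 5447 = 10511$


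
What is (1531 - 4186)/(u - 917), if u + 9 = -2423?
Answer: 2655/3349 ≈ 0.79277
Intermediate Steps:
u = -2432 (u = -9 - 2423 = -2432)
(1531 - 4186)/(u - 917) = (1531 - 4186)/(-2432 - 917) = -2655/(-3349) = -2655*(-1/3349) = 2655/3349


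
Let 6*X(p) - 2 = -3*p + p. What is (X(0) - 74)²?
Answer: 48841/9 ≈ 5426.8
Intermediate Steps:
X(p) = ⅓ - p/3 (X(p) = ⅓ + (-3*p + p)/6 = ⅓ + (-2*p)/6 = ⅓ - p/3)
(X(0) - 74)² = ((⅓ - ⅓*0) - 74)² = ((⅓ + 0) - 74)² = (⅓ - 74)² = (-221/3)² = 48841/9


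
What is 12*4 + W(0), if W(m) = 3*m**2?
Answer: 48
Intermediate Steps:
12*4 + W(0) = 12*4 + 3*0**2 = 48 + 3*0 = 48 + 0 = 48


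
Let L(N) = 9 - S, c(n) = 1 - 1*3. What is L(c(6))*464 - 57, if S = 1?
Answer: 3655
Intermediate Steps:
c(n) = -2 (c(n) = 1 - 3 = -2)
L(N) = 8 (L(N) = 9 - 1*1 = 9 - 1 = 8)
L(c(6))*464 - 57 = 8*464 - 57 = 3712 - 57 = 3655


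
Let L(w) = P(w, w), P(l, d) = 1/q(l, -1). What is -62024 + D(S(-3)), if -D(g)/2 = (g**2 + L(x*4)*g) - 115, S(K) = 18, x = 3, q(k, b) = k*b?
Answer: -62439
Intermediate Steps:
q(k, b) = b*k
P(l, d) = -1/l (P(l, d) = 1/(-l) = -1/l)
L(w) = -1/w
D(g) = 230 - 2*g**2 + g/6 (D(g) = -2*((g**2 + (-1/(3*4))*g) - 115) = -2*((g**2 + (-1/12)*g) - 115) = -2*((g**2 + (-1*1/12)*g) - 115) = -2*((g**2 - g/12) - 115) = -2*(-115 + g**2 - g/12) = 230 - 2*g**2 + g/6)
-62024 + D(S(-3)) = -62024 + (230 - 2*18**2 + (1/6)*18) = -62024 + (230 - 2*324 + 3) = -62024 + (230 - 648 + 3) = -62024 - 415 = -62439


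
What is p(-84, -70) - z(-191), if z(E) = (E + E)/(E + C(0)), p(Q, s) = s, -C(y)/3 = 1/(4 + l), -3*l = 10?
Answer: -28134/391 ≈ -71.954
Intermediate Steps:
l = -10/3 (l = -⅓*10 = -10/3 ≈ -3.3333)
C(y) = -9/2 (C(y) = -3/(4 - 10/3) = -3/⅔ = -3*3/2 = -9/2)
z(E) = 2*E/(-9/2 + E) (z(E) = (E + E)/(E - 9/2) = (2*E)/(-9/2 + E) = 2*E/(-9/2 + E))
p(-84, -70) - z(-191) = -70 - 4*(-191)/(-9 + 2*(-191)) = -70 - 4*(-191)/(-9 - 382) = -70 - 4*(-191)/(-391) = -70 - 4*(-191)*(-1)/391 = -70 - 1*764/391 = -70 - 764/391 = -28134/391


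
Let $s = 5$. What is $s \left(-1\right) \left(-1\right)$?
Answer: $5$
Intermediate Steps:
$s \left(-1\right) \left(-1\right) = 5 \left(-1\right) \left(-1\right) = \left(-5\right) \left(-1\right) = 5$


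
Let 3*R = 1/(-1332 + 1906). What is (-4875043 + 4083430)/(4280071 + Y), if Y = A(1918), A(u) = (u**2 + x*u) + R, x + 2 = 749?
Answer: -1363157586/16172233603 ≈ -0.084290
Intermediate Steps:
R = 1/1722 (R = 1/(3*(-1332 + 1906)) = (1/3)/574 = (1/3)*(1/574) = 1/1722 ≈ 0.00058072)
x = 747 (x = -2 + 749 = 747)
A(u) = 1/1722 + u**2 + 747*u (A(u) = (u**2 + 747*u) + 1/1722 = 1/1722 + u**2 + 747*u)
Y = 8801951341/1722 (Y = 1/1722 + 1918**2 + 747*1918 = 1/1722 + 3678724 + 1432746 = 8801951341/1722 ≈ 5.1115e+6)
(-4875043 + 4083430)/(4280071 + Y) = (-4875043 + 4083430)/(4280071 + 8801951341/1722) = -791613/16172233603/1722 = -791613*1722/16172233603 = -1363157586/16172233603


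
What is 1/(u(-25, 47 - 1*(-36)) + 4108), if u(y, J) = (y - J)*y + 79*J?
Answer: 1/13365 ≈ 7.4822e-5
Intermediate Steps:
u(y, J) = 79*J + y*(y - J) (u(y, J) = y*(y - J) + 79*J = 79*J + y*(y - J))
1/(u(-25, 47 - 1*(-36)) + 4108) = 1/(((-25)² + 79*(47 - 1*(-36)) - 1*(47 - 1*(-36))*(-25)) + 4108) = 1/((625 + 79*(47 + 36) - 1*(47 + 36)*(-25)) + 4108) = 1/((625 + 79*83 - 1*83*(-25)) + 4108) = 1/((625 + 6557 + 2075) + 4108) = 1/(9257 + 4108) = 1/13365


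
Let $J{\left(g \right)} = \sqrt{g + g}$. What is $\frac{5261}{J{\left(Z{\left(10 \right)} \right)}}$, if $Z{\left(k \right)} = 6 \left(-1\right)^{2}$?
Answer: $\frac{5261 \sqrt{3}}{6} \approx 1518.7$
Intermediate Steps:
$Z{\left(k \right)} = 6$ ($Z{\left(k \right)} = 6 \cdot 1 = 6$)
$J{\left(g \right)} = \sqrt{2} \sqrt{g}$ ($J{\left(g \right)} = \sqrt{2 g} = \sqrt{2} \sqrt{g}$)
$\frac{5261}{J{\left(Z{\left(10 \right)} \right)}} = \frac{5261}{\sqrt{2} \sqrt{6}} = \frac{5261}{2 \sqrt{3}} = 5261 \frac{\sqrt{3}}{6} = \frac{5261 \sqrt{3}}{6}$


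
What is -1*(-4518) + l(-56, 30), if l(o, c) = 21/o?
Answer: 36141/8 ≈ 4517.6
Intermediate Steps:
-1*(-4518) + l(-56, 30) = -1*(-4518) + 21/(-56) = 4518 + 21*(-1/56) = 4518 - 3/8 = 36141/8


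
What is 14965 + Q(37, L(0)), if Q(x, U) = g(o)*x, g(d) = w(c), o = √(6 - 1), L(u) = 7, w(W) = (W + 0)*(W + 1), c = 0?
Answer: 14965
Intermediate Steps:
w(W) = W*(1 + W)
o = √5 ≈ 2.2361
g(d) = 0 (g(d) = 0*(1 + 0) = 0*1 = 0)
Q(x, U) = 0 (Q(x, U) = 0*x = 0)
14965 + Q(37, L(0)) = 14965 + 0 = 14965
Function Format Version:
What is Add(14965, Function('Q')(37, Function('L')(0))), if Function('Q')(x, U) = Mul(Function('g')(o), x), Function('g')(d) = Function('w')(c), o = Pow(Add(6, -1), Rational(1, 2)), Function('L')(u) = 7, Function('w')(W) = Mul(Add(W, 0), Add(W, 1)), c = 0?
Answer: 14965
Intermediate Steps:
Function('w')(W) = Mul(W, Add(1, W))
o = Pow(5, Rational(1, 2)) ≈ 2.2361
Function('g')(d) = 0 (Function('g')(d) = Mul(0, Add(1, 0)) = Mul(0, 1) = 0)
Function('Q')(x, U) = 0 (Function('Q')(x, U) = Mul(0, x) = 0)
Add(14965, Function('Q')(37, Function('L')(0))) = Add(14965, 0) = 14965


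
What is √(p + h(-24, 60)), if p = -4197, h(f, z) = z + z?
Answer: 3*I*√453 ≈ 63.851*I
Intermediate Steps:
h(f, z) = 2*z
√(p + h(-24, 60)) = √(-4197 + 2*60) = √(-4197 + 120) = √(-4077) = 3*I*√453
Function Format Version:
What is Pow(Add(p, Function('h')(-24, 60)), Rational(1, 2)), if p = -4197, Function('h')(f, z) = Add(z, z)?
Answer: Mul(3, I, Pow(453, Rational(1, 2))) ≈ Mul(63.851, I)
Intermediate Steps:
Function('h')(f, z) = Mul(2, z)
Pow(Add(p, Function('h')(-24, 60)), Rational(1, 2)) = Pow(Add(-4197, Mul(2, 60)), Rational(1, 2)) = Pow(Add(-4197, 120), Rational(1, 2)) = Pow(-4077, Rational(1, 2)) = Mul(3, I, Pow(453, Rational(1, 2)))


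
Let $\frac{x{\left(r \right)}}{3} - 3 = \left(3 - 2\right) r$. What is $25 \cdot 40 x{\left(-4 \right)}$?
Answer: $-3000$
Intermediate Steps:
$x{\left(r \right)} = 9 + 3 r$ ($x{\left(r \right)} = 9 + 3 \left(3 - 2\right) r = 9 + 3 \cdot 1 r = 9 + 3 r$)
$25 \cdot 40 x{\left(-4 \right)} = 25 \cdot 40 \left(9 + 3 \left(-4\right)\right) = 1000 \left(9 - 12\right) = 1000 \left(-3\right) = -3000$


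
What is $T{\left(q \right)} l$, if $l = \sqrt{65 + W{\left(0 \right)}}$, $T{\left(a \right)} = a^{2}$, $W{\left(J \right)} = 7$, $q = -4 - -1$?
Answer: $54 \sqrt{2} \approx 76.368$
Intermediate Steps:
$q = -3$ ($q = -4 + 1 = -3$)
$l = 6 \sqrt{2}$ ($l = \sqrt{65 + 7} = \sqrt{72} = 6 \sqrt{2} \approx 8.4853$)
$T{\left(q \right)} l = \left(-3\right)^{2} \cdot 6 \sqrt{2} = 9 \cdot 6 \sqrt{2} = 54 \sqrt{2}$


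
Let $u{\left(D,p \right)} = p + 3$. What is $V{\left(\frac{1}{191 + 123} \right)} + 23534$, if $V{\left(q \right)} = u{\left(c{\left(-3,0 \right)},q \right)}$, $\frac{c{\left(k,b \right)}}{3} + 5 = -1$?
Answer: $\frac{7390619}{314} \approx 23537.0$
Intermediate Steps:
$c{\left(k,b \right)} = -18$ ($c{\left(k,b \right)} = -15 + 3 \left(-1\right) = -15 - 3 = -18$)
$u{\left(D,p \right)} = 3 + p$
$V{\left(q \right)} = 3 + q$
$V{\left(\frac{1}{191 + 123} \right)} + 23534 = \left(3 + \frac{1}{191 + 123}\right) + 23534 = \left(3 + \frac{1}{314}\right) + 23534 = \frac{943}{314} + 23534 = \frac{7390619}{314}$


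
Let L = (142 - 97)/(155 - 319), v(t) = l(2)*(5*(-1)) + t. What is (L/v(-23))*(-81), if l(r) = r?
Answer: -1215/1804 ≈ -0.67350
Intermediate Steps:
v(t) = -10 + t (v(t) = 2*(5*(-1)) + t = 2*(-5) + t = -10 + t)
L = -45/164 (L = 45/(-164) = 45*(-1/164) = -45/164 ≈ -0.27439)
(L/v(-23))*(-81) = -45/(164*(-10 - 23))*(-81) = -45/164/(-33)*(-81) = -45/164*(-1/33)*(-81) = (15/1804)*(-81) = -1215/1804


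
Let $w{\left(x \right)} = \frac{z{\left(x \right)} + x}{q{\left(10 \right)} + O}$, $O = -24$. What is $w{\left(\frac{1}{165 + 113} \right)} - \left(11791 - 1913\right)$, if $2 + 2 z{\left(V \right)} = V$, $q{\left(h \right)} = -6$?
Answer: $- \frac{164764487}{16680} \approx -9878.0$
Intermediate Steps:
$z{\left(V \right)} = -1 + \frac{V}{2}$
$w{\left(x \right)} = \frac{1}{30} - \frac{x}{20}$ ($w{\left(x \right)} = \frac{\left(-1 + \frac{x}{2}\right) + x}{-6 - 24} = \frac{-1 + \frac{3 x}{2}}{-30} = \left(-1 + \frac{3 x}{2}\right) \left(- \frac{1}{30}\right) = \frac{1}{30} - \frac{x}{20}$)
$w{\left(\frac{1}{165 + 113} \right)} - \left(11791 - 1913\right) = \left(\frac{1}{30} - \frac{1}{20 \left(165 + 113\right)}\right) - \left(11791 - 1913\right) = \left(\frac{1}{30} - \frac{1}{20 \cdot 278}\right) - 9878 = \left(\frac{1}{30} - \frac{1}{5560}\right) - 9878 = \frac{553}{16680} - 9878 = - \frac{164764487}{16680}$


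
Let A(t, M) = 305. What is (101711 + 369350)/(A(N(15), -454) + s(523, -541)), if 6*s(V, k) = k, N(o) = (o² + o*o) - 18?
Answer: 2826366/1289 ≈ 2192.7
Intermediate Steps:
N(o) = -18 + 2*o² (N(o) = (o² + o²) - 18 = 2*o² - 18 = -18 + 2*o²)
s(V, k) = k/6
(101711 + 369350)/(A(N(15), -454) + s(523, -541)) = (101711 + 369350)/(305 + (⅙)*(-541)) = 471061/(305 - 541/6) = 471061/(1289/6) = 471061*(6/1289) = 2826366/1289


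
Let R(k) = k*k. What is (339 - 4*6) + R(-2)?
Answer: 319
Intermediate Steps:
R(k) = k²
(339 - 4*6) + R(-2) = (339 - 4*6) + (-2)² = (339 - 24) + 4 = 315 + 4 = 319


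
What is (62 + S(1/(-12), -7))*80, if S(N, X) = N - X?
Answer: 16540/3 ≈ 5513.3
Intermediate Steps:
(62 + S(1/(-12), -7))*80 = (62 + (1/(-12) - 1*(-7)))*80 = (62 + (-1/12 + 7))*80 = (62 + 83/12)*80 = (827/12)*80 = 16540/3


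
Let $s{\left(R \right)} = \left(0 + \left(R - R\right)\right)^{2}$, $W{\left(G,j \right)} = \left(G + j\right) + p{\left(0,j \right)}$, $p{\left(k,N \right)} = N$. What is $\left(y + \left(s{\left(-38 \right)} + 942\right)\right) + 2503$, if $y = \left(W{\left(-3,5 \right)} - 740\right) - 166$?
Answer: $2546$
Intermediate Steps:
$W{\left(G,j \right)} = G + 2 j$ ($W{\left(G,j \right)} = \left(G + j\right) + j = G + 2 j$)
$y = -899$ ($y = \left(\left(-3 + 2 \cdot 5\right) - 740\right) - 166 = \left(\left(-3 + 10\right) - 740\right) - 166 = \left(7 - 740\right) - 166 = -733 - 166 = -899$)
$s{\left(R \right)} = 0$ ($s{\left(R \right)} = \left(0 + 0\right)^{2} = 0^{2} = 0$)
$\left(y + \left(s{\left(-38 \right)} + 942\right)\right) + 2503 = \left(-899 + \left(0 + 942\right)\right) + 2503 = \left(-899 + 942\right) + 2503 = 43 + 2503 = 2546$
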